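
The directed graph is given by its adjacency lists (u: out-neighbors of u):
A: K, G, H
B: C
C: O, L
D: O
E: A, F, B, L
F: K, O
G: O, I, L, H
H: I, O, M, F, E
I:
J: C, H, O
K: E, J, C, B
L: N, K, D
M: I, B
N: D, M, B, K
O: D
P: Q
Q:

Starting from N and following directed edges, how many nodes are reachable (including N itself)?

BFS from N visits: N, D, M, B, K, O, I, C, E, J, L, A, F, H, G
Reachable nodes: 15 of 17 total.

15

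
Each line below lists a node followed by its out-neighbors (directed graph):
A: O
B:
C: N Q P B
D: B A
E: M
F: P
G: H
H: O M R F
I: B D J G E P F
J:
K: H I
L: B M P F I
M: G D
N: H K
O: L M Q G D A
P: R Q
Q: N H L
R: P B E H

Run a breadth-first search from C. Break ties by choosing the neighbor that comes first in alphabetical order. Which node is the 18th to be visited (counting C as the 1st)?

Visit C; enqueue B, N, P, Q → queue [B, N, P, Q]
Visit B → queue [N, P, Q]
Visit N; enqueue H, K → queue [P, Q, H, K]
Visit P; enqueue R → queue [Q, H, K, R]
Visit Q; enqueue L → queue [H, K, R, L]
Visit H; enqueue F, M, O → queue [K, R, L, F, M, O]
Visit K; enqueue I → queue [R, L, F, M, O, I]
Visit R; enqueue E → queue [L, F, M, O, I, E]
Visit L → queue [F, M, O, I, E]
Visit F → queue [M, O, I, E]
Visit M; enqueue D, G → queue [O, I, E, D, G]
Visit O; enqueue A → queue [I, E, D, G, A]
Visit I; enqueue J → queue [E, D, G, A, J]
Visit E → queue [D, G, A, J]
Visit D → queue [G, A, J]
Visit G → queue [A, J]
Visit A → queue [J]
Visit J → queue []

Visit order: C, B, N, P, Q, H, K, R, L, F, M, O, I, E, D, G, A, J

J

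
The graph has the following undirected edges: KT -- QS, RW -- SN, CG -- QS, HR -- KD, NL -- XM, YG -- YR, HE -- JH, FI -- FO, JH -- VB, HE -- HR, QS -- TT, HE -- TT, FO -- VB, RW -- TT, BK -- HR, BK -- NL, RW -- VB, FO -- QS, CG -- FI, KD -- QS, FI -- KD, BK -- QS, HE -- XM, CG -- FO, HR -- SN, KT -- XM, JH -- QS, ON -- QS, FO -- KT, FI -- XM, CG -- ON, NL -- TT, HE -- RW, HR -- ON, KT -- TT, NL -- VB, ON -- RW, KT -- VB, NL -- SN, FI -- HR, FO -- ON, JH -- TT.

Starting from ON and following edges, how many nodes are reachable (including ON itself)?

17

BFS from ON visits: ON, RW, QS, HR, FO, CG, VB, TT, SN, HE, KT, KD, JH, BK, FI, NL, XM
Reachable nodes: 17 of 19 total.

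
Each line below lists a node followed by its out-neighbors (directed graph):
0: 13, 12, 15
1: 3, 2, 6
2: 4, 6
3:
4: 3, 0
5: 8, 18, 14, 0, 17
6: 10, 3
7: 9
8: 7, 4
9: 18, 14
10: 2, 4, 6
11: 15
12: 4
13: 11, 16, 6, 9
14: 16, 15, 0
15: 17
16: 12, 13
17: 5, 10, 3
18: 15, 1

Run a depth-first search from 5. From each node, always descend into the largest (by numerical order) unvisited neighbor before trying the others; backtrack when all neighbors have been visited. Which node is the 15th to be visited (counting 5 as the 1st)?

Visit 5
5 → 18
18 → 15
15 → 17
17 → 10
10 → 6
6 → 3
10 → 4
4 → 0
0 → 13
13 → 16
16 → 12
13 → 11
13 → 9
9 → 14
10 → 2
18 → 1
5 → 8
8 → 7

Visit order: 5, 18, 15, 17, 10, 6, 3, 4, 0, 13, 16, 12, 11, 9, 14, 2, 1, 8, 7

14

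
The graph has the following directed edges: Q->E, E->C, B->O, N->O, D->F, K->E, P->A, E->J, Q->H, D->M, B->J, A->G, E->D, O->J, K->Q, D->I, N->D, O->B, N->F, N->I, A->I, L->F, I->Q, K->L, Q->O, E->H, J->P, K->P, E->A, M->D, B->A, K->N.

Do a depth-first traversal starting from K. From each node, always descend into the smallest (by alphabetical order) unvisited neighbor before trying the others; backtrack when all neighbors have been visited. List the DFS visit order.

K, E, A, G, I, Q, H, O, B, J, P, C, D, F, M, L, N

Visit K
K → E
E → A
A → G
A → I
I → Q
Q → H
Q → O
O → B
B → J
J → P
E → C
E → D
D → F
D → M
K → L
K → N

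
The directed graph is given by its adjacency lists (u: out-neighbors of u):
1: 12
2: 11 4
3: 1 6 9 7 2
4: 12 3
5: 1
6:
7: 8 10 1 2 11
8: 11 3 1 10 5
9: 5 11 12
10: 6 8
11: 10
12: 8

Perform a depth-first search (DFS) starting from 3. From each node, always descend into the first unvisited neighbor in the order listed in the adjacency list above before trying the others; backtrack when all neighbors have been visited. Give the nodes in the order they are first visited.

3 → 1 → 12 → 8 → 11 → 10 → 6 → 5 → 9 → 7 → 2 → 4

Visit 3
3 → 1
1 → 12
12 → 8
8 → 11
11 → 10
10 → 6
8 → 5
3 → 9
3 → 7
7 → 2
2 → 4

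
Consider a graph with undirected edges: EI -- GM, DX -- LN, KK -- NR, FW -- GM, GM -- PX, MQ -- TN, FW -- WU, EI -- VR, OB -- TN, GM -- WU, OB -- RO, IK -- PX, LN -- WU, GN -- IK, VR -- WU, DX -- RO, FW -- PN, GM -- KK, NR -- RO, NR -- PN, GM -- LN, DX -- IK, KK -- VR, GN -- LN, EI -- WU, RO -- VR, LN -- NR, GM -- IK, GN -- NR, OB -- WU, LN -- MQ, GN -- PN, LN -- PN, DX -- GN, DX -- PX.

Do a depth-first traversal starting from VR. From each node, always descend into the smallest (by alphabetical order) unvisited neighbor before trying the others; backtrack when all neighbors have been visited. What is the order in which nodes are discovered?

Visit VR
VR → EI
EI → GM
GM → FW
FW → PN
PN → GN
GN → DX
DX → IK
IK → PX
DX → LN
LN → MQ
MQ → TN
TN → OB
OB → RO
RO → NR
NR → KK
OB → WU

VR -> EI -> GM -> FW -> PN -> GN -> DX -> IK -> PX -> LN -> MQ -> TN -> OB -> RO -> NR -> KK -> WU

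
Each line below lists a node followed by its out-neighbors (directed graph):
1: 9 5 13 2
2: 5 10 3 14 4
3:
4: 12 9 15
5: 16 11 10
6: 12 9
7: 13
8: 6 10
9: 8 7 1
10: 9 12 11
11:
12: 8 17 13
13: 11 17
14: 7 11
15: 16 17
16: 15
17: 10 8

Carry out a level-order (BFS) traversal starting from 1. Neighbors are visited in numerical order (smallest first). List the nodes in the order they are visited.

Visit 1; enqueue 2, 5, 9, 13 → queue [2, 5, 9, 13]
Visit 2; enqueue 3, 4, 10, 14 → queue [5, 9, 13, 3, 4, 10, 14]
Visit 5; enqueue 11, 16 → queue [9, 13, 3, 4, 10, 14, 11, 16]
Visit 9; enqueue 7, 8 → queue [13, 3, 4, 10, 14, 11, 16, 7, 8]
Visit 13; enqueue 17 → queue [3, 4, 10, 14, 11, 16, 7, 8, 17]
Visit 3 → queue [4, 10, 14, 11, 16, 7, 8, 17]
Visit 4; enqueue 12, 15 → queue [10, 14, 11, 16, 7, 8, 17, 12, 15]
Visit 10 → queue [14, 11, 16, 7, 8, 17, 12, 15]
Visit 14 → queue [11, 16, 7, 8, 17, 12, 15]
Visit 11 → queue [16, 7, 8, 17, 12, 15]
Visit 16 → queue [7, 8, 17, 12, 15]
Visit 7 → queue [8, 17, 12, 15]
Visit 8; enqueue 6 → queue [17, 12, 15, 6]
Visit 17 → queue [12, 15, 6]
Visit 12 → queue [15, 6]
Visit 15 → queue [6]
Visit 6 → queue []

1, 2, 5, 9, 13, 3, 4, 10, 14, 11, 16, 7, 8, 17, 12, 15, 6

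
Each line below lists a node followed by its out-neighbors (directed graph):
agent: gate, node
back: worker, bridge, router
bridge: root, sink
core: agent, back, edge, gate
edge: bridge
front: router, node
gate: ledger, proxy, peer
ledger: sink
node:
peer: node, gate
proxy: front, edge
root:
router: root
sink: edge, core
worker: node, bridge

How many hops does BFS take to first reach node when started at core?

2

Level 0: core
Level 1: agent, back, edge, gate
Level 2: bridge, ledger, node, peer, proxy, router, worker
Level 3: front, root, sink
node first appears at level 2.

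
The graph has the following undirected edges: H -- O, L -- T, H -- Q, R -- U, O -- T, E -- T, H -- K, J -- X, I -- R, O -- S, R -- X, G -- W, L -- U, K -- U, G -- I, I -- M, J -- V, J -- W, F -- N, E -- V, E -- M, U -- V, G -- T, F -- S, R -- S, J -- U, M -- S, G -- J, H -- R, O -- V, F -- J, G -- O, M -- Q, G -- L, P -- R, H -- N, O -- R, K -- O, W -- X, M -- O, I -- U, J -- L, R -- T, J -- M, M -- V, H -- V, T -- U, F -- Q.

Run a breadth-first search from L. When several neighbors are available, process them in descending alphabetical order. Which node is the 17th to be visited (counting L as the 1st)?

Visit L; enqueue U, T, J, G → queue [U, T, J, G]
Visit U; enqueue V, R, K, I → queue [T, J, G, V, R, K, I]
Visit T; enqueue O, E → queue [J, G, V, R, K, I, O, E]
Visit J; enqueue X, W, M, F → queue [G, V, R, K, I, O, E, X, W, M, F]
Visit G → queue [V, R, K, I, O, E, X, W, M, F]
Visit V; enqueue H → queue [R, K, I, O, E, X, W, M, F, H]
Visit R; enqueue S, P → queue [K, I, O, E, X, W, M, F, H, S, P]
Visit K → queue [I, O, E, X, W, M, F, H, S, P]
Visit I → queue [O, E, X, W, M, F, H, S, P]
Visit O → queue [E, X, W, M, F, H, S, P]
Visit E → queue [X, W, M, F, H, S, P]
Visit X → queue [W, M, F, H, S, P]
Visit W → queue [M, F, H, S, P]
Visit M; enqueue Q → queue [F, H, S, P, Q]
Visit F; enqueue N → queue [H, S, P, Q, N]
Visit H → queue [S, P, Q, N]
Visit S → queue [P, Q, N]
Visit P → queue [Q, N]
Visit Q → queue [N]
Visit N → queue []

Visit order: L, U, T, J, G, V, R, K, I, O, E, X, W, M, F, H, S, P, Q, N

S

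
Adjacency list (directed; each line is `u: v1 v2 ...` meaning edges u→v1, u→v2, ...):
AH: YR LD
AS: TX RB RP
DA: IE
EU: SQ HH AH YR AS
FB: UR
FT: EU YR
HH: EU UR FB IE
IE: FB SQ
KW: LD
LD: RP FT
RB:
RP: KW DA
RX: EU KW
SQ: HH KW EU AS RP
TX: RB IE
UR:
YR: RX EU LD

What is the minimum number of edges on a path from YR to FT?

Level 0: YR
Level 1: EU, LD, RX
Level 2: AH, AS, FT, HH, KW, RP, SQ
Level 3: DA, FB, IE, RB, TX, UR
FT first appears at level 2.

2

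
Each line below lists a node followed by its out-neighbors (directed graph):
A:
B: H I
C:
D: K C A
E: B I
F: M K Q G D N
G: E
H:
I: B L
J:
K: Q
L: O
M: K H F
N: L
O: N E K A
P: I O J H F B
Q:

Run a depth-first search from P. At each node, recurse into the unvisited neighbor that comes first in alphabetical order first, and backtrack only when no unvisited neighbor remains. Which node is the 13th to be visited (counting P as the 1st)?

Visit P
P → B
B → H
B → I
I → L
L → O
O → A
O → E
O → K
K → Q
O → N
P → F
F → D
D → C
F → G
F → M
P → J

Visit order: P, B, H, I, L, O, A, E, K, Q, N, F, D, C, G, M, J

D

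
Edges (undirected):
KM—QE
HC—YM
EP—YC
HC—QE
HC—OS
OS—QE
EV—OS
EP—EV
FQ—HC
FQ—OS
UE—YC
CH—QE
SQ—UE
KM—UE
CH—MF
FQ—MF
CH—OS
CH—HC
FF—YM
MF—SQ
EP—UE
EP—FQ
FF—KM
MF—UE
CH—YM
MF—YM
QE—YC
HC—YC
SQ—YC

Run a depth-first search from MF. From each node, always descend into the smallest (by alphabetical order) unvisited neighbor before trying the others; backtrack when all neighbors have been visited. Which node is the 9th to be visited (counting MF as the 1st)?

KM

Visit MF
MF → CH
CH → HC
HC → FQ
FQ → EP
EP → EV
EV → OS
OS → QE
QE → KM
KM → FF
FF → YM
KM → UE
UE → SQ
SQ → YC

Visit order: MF, CH, HC, FQ, EP, EV, OS, QE, KM, FF, YM, UE, SQ, YC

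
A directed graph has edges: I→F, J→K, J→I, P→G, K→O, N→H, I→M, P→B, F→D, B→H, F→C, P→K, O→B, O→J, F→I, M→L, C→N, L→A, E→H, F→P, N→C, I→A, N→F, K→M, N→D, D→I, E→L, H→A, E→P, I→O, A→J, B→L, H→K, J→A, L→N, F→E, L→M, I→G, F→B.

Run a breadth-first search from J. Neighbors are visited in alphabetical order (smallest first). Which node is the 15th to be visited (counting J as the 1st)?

H

Visit J; enqueue A, I, K → queue [A, I, K]
Visit A → queue [I, K]
Visit I; enqueue F, G, M, O → queue [K, F, G, M, O]
Visit K → queue [F, G, M, O]
Visit F; enqueue B, C, D, E, P → queue [G, M, O, B, C, D, E, P]
Visit G → queue [M, O, B, C, D, E, P]
Visit M; enqueue L → queue [O, B, C, D, E, P, L]
Visit O → queue [B, C, D, E, P, L]
Visit B; enqueue H → queue [C, D, E, P, L, H]
Visit C; enqueue N → queue [D, E, P, L, H, N]
Visit D → queue [E, P, L, H, N]
Visit E → queue [P, L, H, N]
Visit P → queue [L, H, N]
Visit L → queue [H, N]
Visit H → queue [N]
Visit N → queue []

Visit order: J, A, I, K, F, G, M, O, B, C, D, E, P, L, H, N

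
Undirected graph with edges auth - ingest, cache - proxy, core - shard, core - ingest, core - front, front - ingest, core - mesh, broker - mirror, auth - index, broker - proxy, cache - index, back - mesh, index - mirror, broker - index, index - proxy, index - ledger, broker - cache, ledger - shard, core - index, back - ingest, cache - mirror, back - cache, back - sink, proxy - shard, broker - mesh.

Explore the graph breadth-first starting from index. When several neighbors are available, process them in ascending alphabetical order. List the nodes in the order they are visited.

Visit index; enqueue auth, broker, cache, core, ledger, mirror, proxy → queue [auth, broker, cache, core, ledger, mirror, proxy]
Visit auth; enqueue ingest → queue [broker, cache, core, ledger, mirror, proxy, ingest]
Visit broker; enqueue mesh → queue [cache, core, ledger, mirror, proxy, ingest, mesh]
Visit cache; enqueue back → queue [core, ledger, mirror, proxy, ingest, mesh, back]
Visit core; enqueue front, shard → queue [ledger, mirror, proxy, ingest, mesh, back, front, shard]
Visit ledger → queue [mirror, proxy, ingest, mesh, back, front, shard]
Visit mirror → queue [proxy, ingest, mesh, back, front, shard]
Visit proxy → queue [ingest, mesh, back, front, shard]
Visit ingest → queue [mesh, back, front, shard]
Visit mesh → queue [back, front, shard]
Visit back; enqueue sink → queue [front, shard, sink]
Visit front → queue [shard, sink]
Visit shard → queue [sink]
Visit sink → queue []

index → auth → broker → cache → core → ledger → mirror → proxy → ingest → mesh → back → front → shard → sink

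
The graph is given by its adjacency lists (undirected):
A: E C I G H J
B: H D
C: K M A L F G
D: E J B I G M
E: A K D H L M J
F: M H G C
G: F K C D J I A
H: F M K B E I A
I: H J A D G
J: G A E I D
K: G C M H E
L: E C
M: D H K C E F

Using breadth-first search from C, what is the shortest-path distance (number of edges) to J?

2

Level 0: C
Level 1: A, F, G, K, L, M
Level 2: D, E, H, I, J
Level 3: B
J first appears at level 2.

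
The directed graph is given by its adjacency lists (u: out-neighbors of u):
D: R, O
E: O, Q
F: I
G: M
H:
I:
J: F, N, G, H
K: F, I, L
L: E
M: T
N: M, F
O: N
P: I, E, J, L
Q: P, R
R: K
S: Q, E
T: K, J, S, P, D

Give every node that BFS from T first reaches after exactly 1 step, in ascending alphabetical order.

D, J, K, P, S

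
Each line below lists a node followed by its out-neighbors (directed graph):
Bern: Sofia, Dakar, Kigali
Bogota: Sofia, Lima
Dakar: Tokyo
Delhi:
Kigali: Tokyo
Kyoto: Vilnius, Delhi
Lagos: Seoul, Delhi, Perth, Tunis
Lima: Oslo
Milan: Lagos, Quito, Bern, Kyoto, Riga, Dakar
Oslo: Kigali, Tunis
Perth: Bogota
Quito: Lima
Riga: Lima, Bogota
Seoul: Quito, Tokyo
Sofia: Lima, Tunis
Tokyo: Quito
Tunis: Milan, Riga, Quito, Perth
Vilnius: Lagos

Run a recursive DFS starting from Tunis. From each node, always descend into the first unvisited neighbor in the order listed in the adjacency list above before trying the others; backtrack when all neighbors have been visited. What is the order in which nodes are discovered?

Tunis Milan Lagos Seoul Quito Lima Oslo Kigali Tokyo Delhi Perth Bogota Sofia Bern Dakar Kyoto Vilnius Riga

Visit Tunis
Tunis → Milan
Milan → Lagos
Lagos → Seoul
Seoul → Quito
Quito → Lima
Lima → Oslo
Oslo → Kigali
Kigali → Tokyo
Lagos → Delhi
Lagos → Perth
Perth → Bogota
Bogota → Sofia
Milan → Bern
Bern → Dakar
Milan → Kyoto
Kyoto → Vilnius
Milan → Riga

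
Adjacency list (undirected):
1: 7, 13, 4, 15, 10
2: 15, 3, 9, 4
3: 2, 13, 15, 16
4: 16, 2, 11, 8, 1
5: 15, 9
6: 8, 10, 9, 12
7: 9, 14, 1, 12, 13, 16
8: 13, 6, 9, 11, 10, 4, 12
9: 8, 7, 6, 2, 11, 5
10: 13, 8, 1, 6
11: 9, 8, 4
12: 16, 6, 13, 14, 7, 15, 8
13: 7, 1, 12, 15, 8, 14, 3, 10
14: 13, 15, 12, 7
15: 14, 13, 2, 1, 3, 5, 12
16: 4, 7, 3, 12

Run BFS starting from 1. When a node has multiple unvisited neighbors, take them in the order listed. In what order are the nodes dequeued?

1, 7, 13, 4, 15, 10, 9, 14, 12, 16, 8, 3, 2, 11, 5, 6

Visit 1; enqueue 7, 13, 4, 15, 10 → queue [7, 13, 4, 15, 10]
Visit 7; enqueue 9, 14, 12, 16 → queue [13, 4, 15, 10, 9, 14, 12, 16]
Visit 13; enqueue 8, 3 → queue [4, 15, 10, 9, 14, 12, 16, 8, 3]
Visit 4; enqueue 2, 11 → queue [15, 10, 9, 14, 12, 16, 8, 3, 2, 11]
Visit 15; enqueue 5 → queue [10, 9, 14, 12, 16, 8, 3, 2, 11, 5]
Visit 10; enqueue 6 → queue [9, 14, 12, 16, 8, 3, 2, 11, 5, 6]
Visit 9 → queue [14, 12, 16, 8, 3, 2, 11, 5, 6]
Visit 14 → queue [12, 16, 8, 3, 2, 11, 5, 6]
Visit 12 → queue [16, 8, 3, 2, 11, 5, 6]
Visit 16 → queue [8, 3, 2, 11, 5, 6]
Visit 8 → queue [3, 2, 11, 5, 6]
Visit 3 → queue [2, 11, 5, 6]
Visit 2 → queue [11, 5, 6]
Visit 11 → queue [5, 6]
Visit 5 → queue [6]
Visit 6 → queue []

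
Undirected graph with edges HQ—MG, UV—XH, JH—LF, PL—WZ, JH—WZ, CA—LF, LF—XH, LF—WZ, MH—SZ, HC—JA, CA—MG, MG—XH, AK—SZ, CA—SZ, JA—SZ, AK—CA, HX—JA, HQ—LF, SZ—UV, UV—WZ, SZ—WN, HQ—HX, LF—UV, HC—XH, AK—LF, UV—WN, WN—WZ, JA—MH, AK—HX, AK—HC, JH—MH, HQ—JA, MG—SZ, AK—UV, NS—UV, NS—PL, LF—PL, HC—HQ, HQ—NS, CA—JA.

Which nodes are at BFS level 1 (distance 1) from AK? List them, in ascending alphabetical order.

Level 0: AK
Level 1: CA, HC, HX, LF, SZ, UV
Level 2: HQ, JA, JH, MG, MH, NS, PL, WN, WZ, XH

CA, HC, HX, LF, SZ, UV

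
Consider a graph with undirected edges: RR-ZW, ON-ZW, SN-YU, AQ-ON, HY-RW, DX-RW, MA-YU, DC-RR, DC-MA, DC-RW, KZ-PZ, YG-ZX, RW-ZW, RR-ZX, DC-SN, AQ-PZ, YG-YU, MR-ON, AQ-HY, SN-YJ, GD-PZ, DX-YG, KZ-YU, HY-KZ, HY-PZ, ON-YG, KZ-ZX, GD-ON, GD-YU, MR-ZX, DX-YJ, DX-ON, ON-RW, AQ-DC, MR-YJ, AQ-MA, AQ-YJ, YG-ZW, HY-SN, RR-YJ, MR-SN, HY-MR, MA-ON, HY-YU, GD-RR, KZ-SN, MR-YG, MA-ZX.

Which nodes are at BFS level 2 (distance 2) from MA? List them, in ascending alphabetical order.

Level 0: MA
Level 1: AQ, DC, ON, YU, ZX
Level 2: DX, GD, HY, KZ, MR, PZ, RR, RW, SN, YG, YJ, ZW

DX, GD, HY, KZ, MR, PZ, RR, RW, SN, YG, YJ, ZW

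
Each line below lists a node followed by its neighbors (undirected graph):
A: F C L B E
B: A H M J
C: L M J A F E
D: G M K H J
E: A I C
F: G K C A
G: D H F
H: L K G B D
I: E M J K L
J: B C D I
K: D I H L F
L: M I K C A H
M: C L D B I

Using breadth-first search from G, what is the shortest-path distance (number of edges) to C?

2

Level 0: G
Level 1: D, F, H
Level 2: A, B, C, J, K, L, M
Level 3: E, I
C first appears at level 2.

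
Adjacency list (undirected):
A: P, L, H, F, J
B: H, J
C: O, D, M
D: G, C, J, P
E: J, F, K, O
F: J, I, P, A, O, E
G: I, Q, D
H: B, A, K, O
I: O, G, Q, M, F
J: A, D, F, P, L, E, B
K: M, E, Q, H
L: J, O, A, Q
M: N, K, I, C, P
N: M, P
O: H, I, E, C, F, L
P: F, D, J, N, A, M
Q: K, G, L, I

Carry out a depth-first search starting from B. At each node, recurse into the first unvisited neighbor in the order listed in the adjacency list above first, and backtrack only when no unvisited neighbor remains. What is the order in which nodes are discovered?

Visit B
B → H
H → A
A → P
P → F
F → J
J → D
D → G
G → I
I → O
O → E
E → K
K → M
M → N
M → C
K → Q
Q → L

B → H → A → P → F → J → D → G → I → O → E → K → M → N → C → Q → L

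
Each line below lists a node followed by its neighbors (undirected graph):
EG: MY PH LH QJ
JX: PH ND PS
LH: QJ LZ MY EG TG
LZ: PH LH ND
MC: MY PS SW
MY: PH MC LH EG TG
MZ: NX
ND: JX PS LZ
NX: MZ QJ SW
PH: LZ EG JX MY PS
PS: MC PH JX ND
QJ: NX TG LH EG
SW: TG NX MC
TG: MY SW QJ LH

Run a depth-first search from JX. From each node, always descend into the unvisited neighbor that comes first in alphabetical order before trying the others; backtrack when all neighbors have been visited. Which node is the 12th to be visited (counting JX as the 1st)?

MZ

Visit JX
JX → ND
ND → LZ
LZ → LH
LH → EG
EG → MY
MY → MC
MC → PS
PS → PH
MC → SW
SW → NX
NX → MZ
NX → QJ
QJ → TG

Visit order: JX, ND, LZ, LH, EG, MY, MC, PS, PH, SW, NX, MZ, QJ, TG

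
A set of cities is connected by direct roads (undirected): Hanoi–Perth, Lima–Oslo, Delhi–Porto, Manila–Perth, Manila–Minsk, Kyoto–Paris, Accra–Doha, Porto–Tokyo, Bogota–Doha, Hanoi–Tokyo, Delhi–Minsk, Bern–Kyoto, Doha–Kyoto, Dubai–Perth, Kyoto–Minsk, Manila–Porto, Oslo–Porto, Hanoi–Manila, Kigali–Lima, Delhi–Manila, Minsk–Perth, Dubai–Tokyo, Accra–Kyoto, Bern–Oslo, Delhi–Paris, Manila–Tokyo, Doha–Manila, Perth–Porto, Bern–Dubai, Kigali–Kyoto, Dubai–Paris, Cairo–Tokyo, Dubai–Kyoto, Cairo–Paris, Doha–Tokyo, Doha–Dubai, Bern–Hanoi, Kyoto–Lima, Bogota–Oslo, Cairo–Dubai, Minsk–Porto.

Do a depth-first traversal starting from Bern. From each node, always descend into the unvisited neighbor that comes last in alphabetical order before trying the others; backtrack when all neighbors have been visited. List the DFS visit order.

Bern → Oslo → Porto → Tokyo → Manila → Perth → Minsk → Kyoto → Paris → Dubai → Doha → Bogota → Accra → Cairo → Delhi → Lima → Kigali → Hanoi

Visit Bern
Bern → Oslo
Oslo → Porto
Porto → Tokyo
Tokyo → Manila
Manila → Perth
Perth → Minsk
Minsk → Kyoto
Kyoto → Paris
Paris → Dubai
Dubai → Doha
Doha → Bogota
Doha → Accra
Dubai → Cairo
Paris → Delhi
Kyoto → Lima
Lima → Kigali
Perth → Hanoi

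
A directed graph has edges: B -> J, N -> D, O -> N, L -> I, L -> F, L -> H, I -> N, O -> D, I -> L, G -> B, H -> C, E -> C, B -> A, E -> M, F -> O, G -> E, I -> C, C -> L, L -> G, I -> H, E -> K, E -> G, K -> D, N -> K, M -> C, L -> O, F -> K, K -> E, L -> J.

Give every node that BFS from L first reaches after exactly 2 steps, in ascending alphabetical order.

B, C, D, E, K, N

Level 0: L
Level 1: F, G, H, I, J, O
Level 2: B, C, D, E, K, N
Level 3: A, M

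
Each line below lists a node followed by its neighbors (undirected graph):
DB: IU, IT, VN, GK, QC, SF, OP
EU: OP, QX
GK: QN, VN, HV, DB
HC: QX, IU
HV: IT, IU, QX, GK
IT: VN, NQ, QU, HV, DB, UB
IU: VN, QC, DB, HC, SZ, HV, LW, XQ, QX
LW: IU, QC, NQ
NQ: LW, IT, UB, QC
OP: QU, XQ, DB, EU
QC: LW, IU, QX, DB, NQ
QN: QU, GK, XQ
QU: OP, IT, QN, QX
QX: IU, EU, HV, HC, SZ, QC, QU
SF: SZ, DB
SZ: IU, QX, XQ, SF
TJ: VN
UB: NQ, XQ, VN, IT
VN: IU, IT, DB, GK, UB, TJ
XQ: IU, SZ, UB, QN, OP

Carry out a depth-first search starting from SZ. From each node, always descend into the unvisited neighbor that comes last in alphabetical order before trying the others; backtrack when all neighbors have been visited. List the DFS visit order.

Visit SZ
SZ → XQ
XQ → UB
UB → VN
VN → TJ
VN → IU
IU → QX
QX → QU
QU → QN
QN → GK
GK → HV
HV → IT
IT → NQ
NQ → QC
QC → LW
QC → DB
DB → SF
DB → OP
OP → EU
QX → HC

SZ → XQ → UB → VN → TJ → IU → QX → QU → QN → GK → HV → IT → NQ → QC → LW → DB → SF → OP → EU → HC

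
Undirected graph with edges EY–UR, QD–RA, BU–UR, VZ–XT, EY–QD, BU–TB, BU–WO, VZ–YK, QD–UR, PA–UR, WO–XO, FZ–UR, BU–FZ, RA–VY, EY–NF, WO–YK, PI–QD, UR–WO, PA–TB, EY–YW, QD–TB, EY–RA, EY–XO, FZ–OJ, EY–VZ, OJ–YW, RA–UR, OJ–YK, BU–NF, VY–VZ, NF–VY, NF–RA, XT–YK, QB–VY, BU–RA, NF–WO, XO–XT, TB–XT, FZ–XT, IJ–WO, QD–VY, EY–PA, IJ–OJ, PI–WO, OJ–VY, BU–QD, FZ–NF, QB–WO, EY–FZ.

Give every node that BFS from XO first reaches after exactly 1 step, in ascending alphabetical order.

EY, WO, XT

Level 0: XO
Level 1: EY, WO, XT
Level 2: BU, FZ, IJ, NF, PA, PI, QB, QD, RA, TB, UR, VZ, YK, YW
Level 3: OJ, VY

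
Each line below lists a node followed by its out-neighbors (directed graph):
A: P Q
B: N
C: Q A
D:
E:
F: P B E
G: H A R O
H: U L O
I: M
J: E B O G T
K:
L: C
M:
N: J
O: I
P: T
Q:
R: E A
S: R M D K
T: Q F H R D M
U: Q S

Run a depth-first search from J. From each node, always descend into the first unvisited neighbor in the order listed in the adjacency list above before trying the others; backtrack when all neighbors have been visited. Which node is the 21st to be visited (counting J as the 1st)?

Visit J
J → E
J → B
B → N
J → O
O → I
I → M
J → G
G → H
H → U
U → Q
U → S
S → R
R → A
A → P
P → T
T → F
T → D
S → K
H → L
L → C

Visit order: J, E, B, N, O, I, M, G, H, U, Q, S, R, A, P, T, F, D, K, L, C

C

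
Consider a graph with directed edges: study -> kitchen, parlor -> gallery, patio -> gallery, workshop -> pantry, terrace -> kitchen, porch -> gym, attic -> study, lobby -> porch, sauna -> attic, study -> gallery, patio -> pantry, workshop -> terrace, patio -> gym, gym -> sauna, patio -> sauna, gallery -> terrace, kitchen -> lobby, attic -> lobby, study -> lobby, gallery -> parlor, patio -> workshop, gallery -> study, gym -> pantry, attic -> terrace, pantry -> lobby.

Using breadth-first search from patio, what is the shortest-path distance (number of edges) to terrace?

Level 0: patio
Level 1: gallery, gym, pantry, sauna, workshop
Level 2: attic, lobby, parlor, study, terrace
Level 3: kitchen, porch
terrace first appears at level 2.

2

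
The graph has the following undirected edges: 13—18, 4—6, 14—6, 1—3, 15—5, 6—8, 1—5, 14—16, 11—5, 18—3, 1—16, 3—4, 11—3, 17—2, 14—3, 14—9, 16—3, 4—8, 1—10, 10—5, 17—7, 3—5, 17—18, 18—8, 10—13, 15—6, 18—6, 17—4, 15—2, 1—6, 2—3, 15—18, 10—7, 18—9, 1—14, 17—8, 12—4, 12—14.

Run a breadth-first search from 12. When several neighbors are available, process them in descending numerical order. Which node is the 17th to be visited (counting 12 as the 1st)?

Visit 12; enqueue 14, 4 → queue [14, 4]
Visit 14; enqueue 16, 9, 6, 3, 1 → queue [4, 16, 9, 6, 3, 1]
Visit 4; enqueue 17, 8 → queue [16, 9, 6, 3, 1, 17, 8]
Visit 16 → queue [9, 6, 3, 1, 17, 8]
Visit 9; enqueue 18 → queue [6, 3, 1, 17, 8, 18]
Visit 6; enqueue 15 → queue [3, 1, 17, 8, 18, 15]
Visit 3; enqueue 11, 5, 2 → queue [1, 17, 8, 18, 15, 11, 5, 2]
Visit 1; enqueue 10 → queue [17, 8, 18, 15, 11, 5, 2, 10]
Visit 17; enqueue 7 → queue [8, 18, 15, 11, 5, 2, 10, 7]
Visit 8 → queue [18, 15, 11, 5, 2, 10, 7]
Visit 18; enqueue 13 → queue [15, 11, 5, 2, 10, 7, 13]
Visit 15 → queue [11, 5, 2, 10, 7, 13]
Visit 11 → queue [5, 2, 10, 7, 13]
Visit 5 → queue [2, 10, 7, 13]
Visit 2 → queue [10, 7, 13]
Visit 10 → queue [7, 13]
Visit 7 → queue [13]
Visit 13 → queue []

Visit order: 12, 14, 4, 16, 9, 6, 3, 1, 17, 8, 18, 15, 11, 5, 2, 10, 7, 13

7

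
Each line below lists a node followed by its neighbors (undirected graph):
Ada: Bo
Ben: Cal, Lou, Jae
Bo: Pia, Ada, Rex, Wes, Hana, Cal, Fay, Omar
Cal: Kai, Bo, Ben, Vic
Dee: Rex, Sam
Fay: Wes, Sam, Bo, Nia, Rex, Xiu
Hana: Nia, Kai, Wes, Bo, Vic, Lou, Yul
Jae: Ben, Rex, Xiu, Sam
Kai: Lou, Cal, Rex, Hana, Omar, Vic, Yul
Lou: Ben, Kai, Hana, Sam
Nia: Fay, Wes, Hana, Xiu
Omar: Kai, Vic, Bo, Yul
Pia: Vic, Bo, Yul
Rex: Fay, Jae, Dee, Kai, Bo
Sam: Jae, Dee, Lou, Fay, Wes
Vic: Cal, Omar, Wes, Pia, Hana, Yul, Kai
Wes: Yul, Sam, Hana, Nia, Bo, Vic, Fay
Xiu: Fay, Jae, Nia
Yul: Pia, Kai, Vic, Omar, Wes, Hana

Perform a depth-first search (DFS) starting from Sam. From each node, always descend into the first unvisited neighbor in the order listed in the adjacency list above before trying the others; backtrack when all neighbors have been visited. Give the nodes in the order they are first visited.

Sam, Jae, Ben, Cal, Kai, Lou, Hana, Nia, Fay, Wes, Yul, Pia, Vic, Omar, Bo, Ada, Rex, Dee, Xiu

Visit Sam
Sam → Jae
Jae → Ben
Ben → Cal
Cal → Kai
Kai → Lou
Lou → Hana
Hana → Nia
Nia → Fay
Fay → Wes
Wes → Yul
Yul → Pia
Pia → Vic
Vic → Omar
Omar → Bo
Bo → Ada
Bo → Rex
Rex → Dee
Fay → Xiu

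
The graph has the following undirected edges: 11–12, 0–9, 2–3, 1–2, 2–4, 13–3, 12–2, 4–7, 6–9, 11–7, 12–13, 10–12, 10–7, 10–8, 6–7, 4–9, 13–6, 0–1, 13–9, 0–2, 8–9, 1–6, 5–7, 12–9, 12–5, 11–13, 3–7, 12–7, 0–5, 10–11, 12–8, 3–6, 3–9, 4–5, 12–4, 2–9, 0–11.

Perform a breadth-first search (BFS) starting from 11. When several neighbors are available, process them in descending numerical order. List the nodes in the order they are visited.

11, 13, 12, 10, 7, 0, 9, 6, 3, 8, 5, 4, 2, 1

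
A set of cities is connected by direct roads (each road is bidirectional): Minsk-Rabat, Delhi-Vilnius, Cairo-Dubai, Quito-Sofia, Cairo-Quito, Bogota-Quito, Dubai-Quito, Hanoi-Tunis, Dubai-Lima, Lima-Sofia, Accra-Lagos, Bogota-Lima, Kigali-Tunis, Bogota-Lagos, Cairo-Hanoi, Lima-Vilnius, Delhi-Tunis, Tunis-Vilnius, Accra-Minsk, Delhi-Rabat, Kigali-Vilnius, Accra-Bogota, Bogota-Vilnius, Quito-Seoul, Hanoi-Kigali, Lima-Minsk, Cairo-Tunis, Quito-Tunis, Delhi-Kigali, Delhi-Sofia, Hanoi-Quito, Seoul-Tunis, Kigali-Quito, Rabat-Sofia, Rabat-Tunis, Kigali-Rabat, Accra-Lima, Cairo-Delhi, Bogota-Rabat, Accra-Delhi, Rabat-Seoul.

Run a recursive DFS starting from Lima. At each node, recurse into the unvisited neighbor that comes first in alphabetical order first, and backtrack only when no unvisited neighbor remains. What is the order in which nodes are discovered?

Lima -> Accra -> Bogota -> Lagos -> Quito -> Cairo -> Delhi -> Kigali -> Hanoi -> Tunis -> Rabat -> Minsk -> Seoul -> Sofia -> Vilnius -> Dubai

Visit Lima
Lima → Accra
Accra → Bogota
Bogota → Lagos
Bogota → Quito
Quito → Cairo
Cairo → Delhi
Delhi → Kigali
Kigali → Hanoi
Hanoi → Tunis
Tunis → Rabat
Rabat → Minsk
Rabat → Seoul
Rabat → Sofia
Tunis → Vilnius
Cairo → Dubai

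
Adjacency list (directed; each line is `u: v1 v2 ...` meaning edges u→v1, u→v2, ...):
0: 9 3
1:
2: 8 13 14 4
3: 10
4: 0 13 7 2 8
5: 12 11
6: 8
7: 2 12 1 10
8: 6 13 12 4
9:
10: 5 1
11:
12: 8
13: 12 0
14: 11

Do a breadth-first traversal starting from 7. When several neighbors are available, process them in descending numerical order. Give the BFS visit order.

Visit 7; enqueue 12, 10, 2, 1 → queue [12, 10, 2, 1]
Visit 12; enqueue 8 → queue [10, 2, 1, 8]
Visit 10; enqueue 5 → queue [2, 1, 8, 5]
Visit 2; enqueue 14, 13, 4 → queue [1, 8, 5, 14, 13, 4]
Visit 1 → queue [8, 5, 14, 13, 4]
Visit 8; enqueue 6 → queue [5, 14, 13, 4, 6]
Visit 5; enqueue 11 → queue [14, 13, 4, 6, 11]
Visit 14 → queue [13, 4, 6, 11]
Visit 13; enqueue 0 → queue [4, 6, 11, 0]
Visit 4 → queue [6, 11, 0]
Visit 6 → queue [11, 0]
Visit 11 → queue [0]
Visit 0; enqueue 9, 3 → queue [9, 3]
Visit 9 → queue [3]
Visit 3 → queue []

7, 12, 10, 2, 1, 8, 5, 14, 13, 4, 6, 11, 0, 9, 3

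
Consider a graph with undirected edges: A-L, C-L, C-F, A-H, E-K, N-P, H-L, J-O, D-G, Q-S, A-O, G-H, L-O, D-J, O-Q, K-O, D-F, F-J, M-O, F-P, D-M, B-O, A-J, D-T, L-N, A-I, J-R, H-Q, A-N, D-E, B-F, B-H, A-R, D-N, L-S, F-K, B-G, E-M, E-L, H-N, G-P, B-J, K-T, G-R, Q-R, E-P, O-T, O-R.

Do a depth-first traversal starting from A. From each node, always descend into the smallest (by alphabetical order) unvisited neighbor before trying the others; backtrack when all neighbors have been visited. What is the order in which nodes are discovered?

Visit A
A → H
H → B
B → F
F → C
C → L
L → E
E → D
D → G
G → P
P → N
G → R
R → J
J → O
O → K
K → T
O → M
O → Q
Q → S
A → I

A H B F C L E D G P N R J O K T M Q S I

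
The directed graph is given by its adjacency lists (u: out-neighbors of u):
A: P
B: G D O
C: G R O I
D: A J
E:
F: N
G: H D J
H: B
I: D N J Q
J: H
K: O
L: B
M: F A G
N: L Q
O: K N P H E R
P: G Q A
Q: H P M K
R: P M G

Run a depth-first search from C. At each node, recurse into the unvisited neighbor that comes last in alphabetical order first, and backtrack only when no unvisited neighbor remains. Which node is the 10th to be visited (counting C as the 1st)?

Visit C
C → R
R → P
P → Q
Q → M
M → G
G → J
J → H
H → B
B → O
O → N
N → L
O → K
O → E
B → D
D → A
M → F
C → I

Visit order: C, R, P, Q, M, G, J, H, B, O, N, L, K, E, D, A, F, I

O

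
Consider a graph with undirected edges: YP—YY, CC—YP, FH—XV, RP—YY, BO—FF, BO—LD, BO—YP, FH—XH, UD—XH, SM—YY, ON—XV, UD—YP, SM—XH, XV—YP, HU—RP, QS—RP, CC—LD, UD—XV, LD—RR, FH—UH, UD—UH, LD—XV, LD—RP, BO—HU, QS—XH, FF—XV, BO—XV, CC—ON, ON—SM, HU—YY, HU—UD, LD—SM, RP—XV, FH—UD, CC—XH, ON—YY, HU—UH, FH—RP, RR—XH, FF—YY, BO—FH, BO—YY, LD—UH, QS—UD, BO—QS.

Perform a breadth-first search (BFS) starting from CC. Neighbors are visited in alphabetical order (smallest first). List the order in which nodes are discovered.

CC, LD, ON, XH, YP, BO, RP, RR, SM, UH, XV, YY, FH, QS, UD, FF, HU

Visit CC; enqueue LD, ON, XH, YP → queue [LD, ON, XH, YP]
Visit LD; enqueue BO, RP, RR, SM, UH, XV → queue [ON, XH, YP, BO, RP, RR, SM, UH, XV]
Visit ON; enqueue YY → queue [XH, YP, BO, RP, RR, SM, UH, XV, YY]
Visit XH; enqueue FH, QS, UD → queue [YP, BO, RP, RR, SM, UH, XV, YY, FH, QS, UD]
Visit YP → queue [BO, RP, RR, SM, UH, XV, YY, FH, QS, UD]
Visit BO; enqueue FF, HU → queue [RP, RR, SM, UH, XV, YY, FH, QS, UD, FF, HU]
Visit RP → queue [RR, SM, UH, XV, YY, FH, QS, UD, FF, HU]
Visit RR → queue [SM, UH, XV, YY, FH, QS, UD, FF, HU]
Visit SM → queue [UH, XV, YY, FH, QS, UD, FF, HU]
Visit UH → queue [XV, YY, FH, QS, UD, FF, HU]
Visit XV → queue [YY, FH, QS, UD, FF, HU]
Visit YY → queue [FH, QS, UD, FF, HU]
Visit FH → queue [QS, UD, FF, HU]
Visit QS → queue [UD, FF, HU]
Visit UD → queue [FF, HU]
Visit FF → queue [HU]
Visit HU → queue []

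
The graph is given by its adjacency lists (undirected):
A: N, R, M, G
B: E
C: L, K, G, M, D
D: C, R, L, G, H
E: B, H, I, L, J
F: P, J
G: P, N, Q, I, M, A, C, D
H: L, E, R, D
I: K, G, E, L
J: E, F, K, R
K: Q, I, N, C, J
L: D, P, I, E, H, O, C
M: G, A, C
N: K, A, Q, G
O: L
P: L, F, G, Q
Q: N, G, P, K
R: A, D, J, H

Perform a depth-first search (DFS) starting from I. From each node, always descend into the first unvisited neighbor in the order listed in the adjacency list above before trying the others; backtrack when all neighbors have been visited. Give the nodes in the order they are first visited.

I, K, Q, N, A, R, D, C, L, P, F, J, E, B, H, G, M, O

Visit I
I → K
K → Q
Q → N
N → A
A → R
R → D
D → C
C → L
L → P
P → F
F → J
J → E
E → B
E → H
P → G
G → M
L → O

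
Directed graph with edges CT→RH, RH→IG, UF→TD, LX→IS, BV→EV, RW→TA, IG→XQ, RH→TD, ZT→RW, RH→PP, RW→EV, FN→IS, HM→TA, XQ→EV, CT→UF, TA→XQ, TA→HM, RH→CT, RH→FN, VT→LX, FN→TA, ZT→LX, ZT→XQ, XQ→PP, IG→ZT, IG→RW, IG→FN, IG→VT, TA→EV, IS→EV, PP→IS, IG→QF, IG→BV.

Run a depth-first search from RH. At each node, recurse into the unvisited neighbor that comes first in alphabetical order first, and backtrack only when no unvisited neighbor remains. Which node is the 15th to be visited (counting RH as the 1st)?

Visit RH
RH → CT
CT → UF
UF → TD
RH → FN
FN → IS
IS → EV
FN → TA
TA → HM
TA → XQ
XQ → PP
RH → IG
IG → BV
IG → QF
IG → RW
IG → VT
VT → LX
IG → ZT

Visit order: RH, CT, UF, TD, FN, IS, EV, TA, HM, XQ, PP, IG, BV, QF, RW, VT, LX, ZT

RW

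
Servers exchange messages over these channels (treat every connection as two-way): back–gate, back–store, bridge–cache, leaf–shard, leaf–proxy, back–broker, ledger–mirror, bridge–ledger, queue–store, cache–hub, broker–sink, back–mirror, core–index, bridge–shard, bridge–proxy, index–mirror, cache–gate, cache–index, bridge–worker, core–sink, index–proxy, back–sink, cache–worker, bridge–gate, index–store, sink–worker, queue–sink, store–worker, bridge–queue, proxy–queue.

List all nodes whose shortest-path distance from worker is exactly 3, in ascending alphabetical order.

Level 0: worker
Level 1: bridge, cache, sink, store
Level 2: back, broker, core, gate, hub, index, ledger, proxy, queue, shard
Level 3: leaf, mirror

leaf, mirror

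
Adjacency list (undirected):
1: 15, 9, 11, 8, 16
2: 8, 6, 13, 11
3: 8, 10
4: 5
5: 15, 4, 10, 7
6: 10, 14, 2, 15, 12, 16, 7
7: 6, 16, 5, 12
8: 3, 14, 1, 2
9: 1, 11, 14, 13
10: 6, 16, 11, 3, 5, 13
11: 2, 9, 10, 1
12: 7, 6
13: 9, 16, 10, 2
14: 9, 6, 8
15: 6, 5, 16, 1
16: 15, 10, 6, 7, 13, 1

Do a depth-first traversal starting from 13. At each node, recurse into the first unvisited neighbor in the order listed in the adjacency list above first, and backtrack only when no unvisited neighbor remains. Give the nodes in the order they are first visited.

13 9 1 15 6 10 16 7 5 4 12 11 2 8 3 14

Visit 13
13 → 9
9 → 1
1 → 15
15 → 6
6 → 10
10 → 16
16 → 7
7 → 5
5 → 4
7 → 12
10 → 11
11 → 2
2 → 8
8 → 3
8 → 14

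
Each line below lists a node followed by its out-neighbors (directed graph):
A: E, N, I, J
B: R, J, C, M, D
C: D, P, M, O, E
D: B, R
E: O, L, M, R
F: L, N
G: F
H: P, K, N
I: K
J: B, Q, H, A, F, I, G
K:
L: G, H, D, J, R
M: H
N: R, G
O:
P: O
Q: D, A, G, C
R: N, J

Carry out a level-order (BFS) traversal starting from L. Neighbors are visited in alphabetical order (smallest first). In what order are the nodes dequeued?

L D G H J R B F K N P A I Q C M O E

Visit L; enqueue D, G, H, J, R → queue [D, G, H, J, R]
Visit D; enqueue B → queue [G, H, J, R, B]
Visit G; enqueue F → queue [H, J, R, B, F]
Visit H; enqueue K, N, P → queue [J, R, B, F, K, N, P]
Visit J; enqueue A, I, Q → queue [R, B, F, K, N, P, A, I, Q]
Visit R → queue [B, F, K, N, P, A, I, Q]
Visit B; enqueue C, M → queue [F, K, N, P, A, I, Q, C, M]
Visit F → queue [K, N, P, A, I, Q, C, M]
Visit K → queue [N, P, A, I, Q, C, M]
Visit N → queue [P, A, I, Q, C, M]
Visit P; enqueue O → queue [A, I, Q, C, M, O]
Visit A; enqueue E → queue [I, Q, C, M, O, E]
Visit I → queue [Q, C, M, O, E]
Visit Q → queue [C, M, O, E]
Visit C → queue [M, O, E]
Visit M → queue [O, E]
Visit O → queue [E]
Visit E → queue []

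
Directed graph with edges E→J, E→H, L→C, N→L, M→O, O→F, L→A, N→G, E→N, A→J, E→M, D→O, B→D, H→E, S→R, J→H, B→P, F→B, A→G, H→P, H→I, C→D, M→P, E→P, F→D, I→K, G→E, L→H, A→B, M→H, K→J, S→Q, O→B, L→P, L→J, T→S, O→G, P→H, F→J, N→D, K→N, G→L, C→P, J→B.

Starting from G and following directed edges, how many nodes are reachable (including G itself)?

16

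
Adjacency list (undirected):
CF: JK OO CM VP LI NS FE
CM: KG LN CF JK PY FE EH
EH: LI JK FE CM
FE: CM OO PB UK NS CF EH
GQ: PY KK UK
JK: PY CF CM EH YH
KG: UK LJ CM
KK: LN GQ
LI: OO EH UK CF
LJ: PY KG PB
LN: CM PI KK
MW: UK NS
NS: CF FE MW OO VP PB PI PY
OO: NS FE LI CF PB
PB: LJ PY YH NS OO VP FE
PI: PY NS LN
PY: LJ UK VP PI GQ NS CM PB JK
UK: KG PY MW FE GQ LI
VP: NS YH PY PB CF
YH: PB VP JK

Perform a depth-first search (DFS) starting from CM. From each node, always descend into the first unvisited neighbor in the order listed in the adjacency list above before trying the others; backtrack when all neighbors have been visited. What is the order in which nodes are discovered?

Visit CM
CM → KG
KG → UK
UK → PY
PY → LJ
LJ → PB
PB → YH
YH → VP
VP → NS
NS → CF
CF → JK
JK → EH
EH → LI
LI → OO
OO → FE
NS → MW
NS → PI
PI → LN
LN → KK
KK → GQ

CM → KG → UK → PY → LJ → PB → YH → VP → NS → CF → JK → EH → LI → OO → FE → MW → PI → LN → KK → GQ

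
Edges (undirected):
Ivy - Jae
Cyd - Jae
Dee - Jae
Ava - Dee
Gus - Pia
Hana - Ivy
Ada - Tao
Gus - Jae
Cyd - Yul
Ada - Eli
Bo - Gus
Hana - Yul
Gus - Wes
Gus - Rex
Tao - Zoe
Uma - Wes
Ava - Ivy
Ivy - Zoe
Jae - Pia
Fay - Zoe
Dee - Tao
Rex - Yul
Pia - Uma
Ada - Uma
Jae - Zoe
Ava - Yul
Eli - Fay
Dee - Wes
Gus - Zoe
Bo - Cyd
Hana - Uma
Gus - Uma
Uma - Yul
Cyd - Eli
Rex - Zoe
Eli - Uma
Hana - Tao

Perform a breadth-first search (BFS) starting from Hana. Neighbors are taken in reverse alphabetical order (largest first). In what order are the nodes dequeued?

Hana, Yul, Uma, Tao, Ivy, Rex, Cyd, Ava, Wes, Pia, Gus, Eli, Ada, Zoe, Dee, Jae, Bo, Fay

Visit Hana; enqueue Yul, Uma, Tao, Ivy → queue [Yul, Uma, Tao, Ivy]
Visit Yul; enqueue Rex, Cyd, Ava → queue [Uma, Tao, Ivy, Rex, Cyd, Ava]
Visit Uma; enqueue Wes, Pia, Gus, Eli, Ada → queue [Tao, Ivy, Rex, Cyd, Ava, Wes, Pia, Gus, Eli, Ada]
Visit Tao; enqueue Zoe, Dee → queue [Ivy, Rex, Cyd, Ava, Wes, Pia, Gus, Eli, Ada, Zoe, Dee]
Visit Ivy; enqueue Jae → queue [Rex, Cyd, Ava, Wes, Pia, Gus, Eli, Ada, Zoe, Dee, Jae]
Visit Rex → queue [Cyd, Ava, Wes, Pia, Gus, Eli, Ada, Zoe, Dee, Jae]
Visit Cyd; enqueue Bo → queue [Ava, Wes, Pia, Gus, Eli, Ada, Zoe, Dee, Jae, Bo]
Visit Ava → queue [Wes, Pia, Gus, Eli, Ada, Zoe, Dee, Jae, Bo]
Visit Wes → queue [Pia, Gus, Eli, Ada, Zoe, Dee, Jae, Bo]
Visit Pia → queue [Gus, Eli, Ada, Zoe, Dee, Jae, Bo]
Visit Gus → queue [Eli, Ada, Zoe, Dee, Jae, Bo]
Visit Eli; enqueue Fay → queue [Ada, Zoe, Dee, Jae, Bo, Fay]
Visit Ada → queue [Zoe, Dee, Jae, Bo, Fay]
Visit Zoe → queue [Dee, Jae, Bo, Fay]
Visit Dee → queue [Jae, Bo, Fay]
Visit Jae → queue [Bo, Fay]
Visit Bo → queue [Fay]
Visit Fay → queue []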